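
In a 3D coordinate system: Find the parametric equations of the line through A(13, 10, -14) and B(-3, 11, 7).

Direction vector d = B - A = (-3 - 13, 11 - 10, 7 + 14) = (-16, 1, 21)
Parametric form r = A + t·d:
x = 13 - 16t, y = 10 + t, z = -14 + 21t

x = 13 - 16t, y = 10 + t, z = -14 + 21t


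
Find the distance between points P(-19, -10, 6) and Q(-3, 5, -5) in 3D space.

d = √[(x₂-x₁)² + (y₂-y₁)² + (z₂-z₁)²]
  = √[16² + 15² + (-11)²]
  = √[256 + 225 + 121]
  = √602
  ≈ 24.54

24.54


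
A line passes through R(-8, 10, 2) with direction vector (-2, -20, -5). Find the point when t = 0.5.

P(t) = R + t·d
  = (-8 + (-2)·0.5, 10 + (-20)·0.5, 2 + (-5)·0.5)
  = (-8 - 1, 10 - 10, 2 - 2.5)
  = (-9, 0, -0.5)

(-9, 0, -0.5)


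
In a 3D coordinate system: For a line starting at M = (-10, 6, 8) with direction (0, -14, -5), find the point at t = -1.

P(t) = M + t·d
  = (-10 + 0·(-1), 6 + (-14)·(-1), 8 + (-5)·(-1))
  = (-10 + 0, 6 + 14, 8 + 5)
  = (-10, 20, 13)

(-10, 20, 13)


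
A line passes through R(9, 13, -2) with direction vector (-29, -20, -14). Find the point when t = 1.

P(t) = R + t·d
  = (9 + (-29)·1, 13 + (-20)·1, -2 + (-14)·1)
  = (9 - 29, 13 - 20, -2 - 14)
  = (-20, -7, -16)

(-20, -7, -16)


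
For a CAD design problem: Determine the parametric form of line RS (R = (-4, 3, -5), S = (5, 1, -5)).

Direction vector d = S - R = (5 + 4, 1 - 3, -5 + 5) = (9, -2, 0)
Parametric form r = R + t·d:
x = -4 + 9t, y = 3 - 2t, z = -5

x = -4 + 9t, y = 3 - 2t, z = -5


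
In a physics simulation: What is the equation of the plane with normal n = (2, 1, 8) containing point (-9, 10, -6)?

The plane through P with normal n = (a, b, c) satisfies n·(r - P) = 0,
i.e. ax + by + cz = a·x₀ + b·y₀ + c·z₀.
d = 2·(-9) + 1·10 + 8·(-6)
  = -18 + 10 - 48
  = -56
Equation: 2x + y + 8z = -56

2x + y + 8z = -56


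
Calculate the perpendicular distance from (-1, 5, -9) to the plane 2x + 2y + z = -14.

distance = |a·x₀ + b·y₀ + c·z₀ - d| / √(a² + b² + c²)
  = |2·(-1) + 2·5 + 1·(-9) - (-14)| / √(2² + 2² + 1²)
  = |-2 + 10 - 9 + 14| / √(4 + 4 + 1)
  = |13| / √9
  = 13 / 3
  ≈ 4.333

4.333


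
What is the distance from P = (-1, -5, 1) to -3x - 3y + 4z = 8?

distance = |a·x₀ + b·y₀ + c·z₀ - d| / √(a² + b² + c²)
  = |(-3)·(-1) + (-3)·(-5) + 4·1 - 8| / √((-3)² + (-3)² + 4²)
  = |3 + 15 + 4 - 8| / √(9 + 9 + 16)
  = |14| / √34
  = 14 / 5.831
  ≈ 2.401

2.401


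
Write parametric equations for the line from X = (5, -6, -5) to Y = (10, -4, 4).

Direction vector d = Y - X = (10 - 5, -4 + 6, 4 + 5) = (5, 2, 9)
Parametric form r = X + t·d:
x = 5 + 5t, y = -6 + 2t, z = -5 + 9t

x = 5 + 5t, y = -6 + 2t, z = -5 + 9t


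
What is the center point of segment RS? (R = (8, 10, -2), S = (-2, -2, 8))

M = ((x₁+x₂)/2, (y₁+y₂)/2, (z₁+z₂)/2)
  = ((8 - 2)/2, (10 - 2)/2, (-2 + 8)/2)
  = (6/2, 8/2, 6/2)
  = (3, 4, 3)

(3, 4, 3)


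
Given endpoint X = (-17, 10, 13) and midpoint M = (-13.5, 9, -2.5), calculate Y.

Y = 2M - X
  = (2·(-13.5) - (-17), 2·9 - 10, 2·(-2.5) - 13)
  = (-27 + 17, 18 - 10, -5 - 13)
  = (-10, 8, -18)

(-10, 8, -18)


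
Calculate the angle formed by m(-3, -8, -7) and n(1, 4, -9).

m·n = (-3)·1 + (-8)·4 + (-7)·(-9) = -3 - 32 + 63 = 28
|m| = √((-3)² + (-8)² + (-7)²) = √122 ≈ 11.05
|n| = √(1² + 4² + (-9)²) = √98 ≈ 9.899
cos θ = (m·n)/(|m||n|) = 28/(11.05·9.899) ≈ 0.2561
θ = arccos(0.2561) ≈ 75.16°

75.16°


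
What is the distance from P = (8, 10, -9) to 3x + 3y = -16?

distance = |a·x₀ + b·y₀ + c·z₀ - d| / √(a² + b² + c²)
  = |3·8 + 3·10 + 0·(-9) - (-16)| / √(3² + 3² + 0²)
  = |24 + 30 + 0 + 16| / √(9 + 9 + 0)
  = |70| / √18
  = 70 / 4.243
  ≈ 16.5

16.5


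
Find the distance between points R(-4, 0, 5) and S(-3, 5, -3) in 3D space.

d = √[(x₂-x₁)² + (y₂-y₁)² + (z₂-z₁)²]
  = √[1² + 5² + (-8)²]
  = √[1 + 25 + 64]
  = √90
  ≈ 9.487

9.487


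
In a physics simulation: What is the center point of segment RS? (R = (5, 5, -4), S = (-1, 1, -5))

M = ((x₁+x₂)/2, (y₁+y₂)/2, (z₁+z₂)/2)
  = ((5 - 1)/2, (5 + 1)/2, (-4 - 5)/2)
  = (4/2, 6/2, -9/2)
  = (2, 3, -4.5)

(2, 3, -4.5)


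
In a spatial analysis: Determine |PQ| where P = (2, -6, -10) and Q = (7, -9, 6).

d = √[(x₂-x₁)² + (y₂-y₁)² + (z₂-z₁)²]
  = √[5² + (-3)² + 16²]
  = √[25 + 9 + 256]
  = √290
  ≈ 17.03

17.03


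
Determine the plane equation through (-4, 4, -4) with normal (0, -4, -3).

The plane through P with normal n = (a, b, c) satisfies n·(r - P) = 0,
i.e. ax + by + cz = a·x₀ + b·y₀ + c·z₀.
d = 0·(-4) + (-4)·4 + (-3)·(-4)
  = 0 - 16 + 12
  = -4
Equation: -4y - 3z = -4

-4y - 3z = -4


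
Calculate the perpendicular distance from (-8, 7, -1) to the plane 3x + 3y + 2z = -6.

distance = |a·x₀ + b·y₀ + c·z₀ - d| / √(a² + b² + c²)
  = |3·(-8) + 3·7 + 2·(-1) - (-6)| / √(3² + 3² + 2²)
  = |-24 + 21 - 2 + 6| / √(9 + 9 + 4)
  = |1| / √22
  = 1 / 4.69
  ≈ 0.2132

0.2132


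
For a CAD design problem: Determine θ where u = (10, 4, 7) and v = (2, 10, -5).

u·v = 10·2 + 4·10 + 7·(-5) = 20 + 40 - 35 = 25
|u| = √(10² + 4² + 7²) = √165 ≈ 12.85
|v| = √(2² + 10² + (-5)²) = √129 ≈ 11.36
cos θ = (u·v)/(|u||v|) = 25/(12.85·11.36) ≈ 0.1714
θ = arccos(0.1714) ≈ 80.13°

80.13°


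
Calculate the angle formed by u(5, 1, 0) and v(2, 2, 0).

u·v = 5·2 + 1·2 + 0·0 = 10 + 2 + 0 = 12
|u| = √(5² + 1² + 0²) = √26 ≈ 5.099
|v| = √(2² + 2² + 0²) = √8 ≈ 2.828
cos θ = (u·v)/(|u||v|) = 12/(5.099·2.828) ≈ 0.8321
θ = arccos(0.8321) ≈ 33.69°

33.69°


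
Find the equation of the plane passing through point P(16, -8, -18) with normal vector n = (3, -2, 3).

The plane through P with normal n = (a, b, c) satisfies n·(r - P) = 0,
i.e. ax + by + cz = a·x₀ + b·y₀ + c·z₀.
d = 3·16 + (-2)·(-8) + 3·(-18)
  = 48 + 16 - 54
  = 10
Equation: 3x - 2y + 3z = 10

3x - 2y + 3z = 10


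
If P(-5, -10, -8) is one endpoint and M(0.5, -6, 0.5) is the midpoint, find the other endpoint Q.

Q = 2M - P
  = (2·0.5 - (-5), 2·(-6) - (-10), 2·0.5 - (-8))
  = (1 + 5, -12 + 10, 1 + 8)
  = (6, -2, 9)

(6, -2, 9)


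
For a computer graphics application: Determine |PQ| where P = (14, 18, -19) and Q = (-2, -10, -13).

d = √[(x₂-x₁)² + (y₂-y₁)² + (z₂-z₁)²]
  = √[(-16)² + (-28)² + 6²]
  = √[256 + 784 + 36]
  = √1076
  ≈ 32.8

32.8


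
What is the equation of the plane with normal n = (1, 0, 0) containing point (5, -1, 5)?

The plane through P with normal n = (a, b, c) satisfies n·(r - P) = 0,
i.e. ax + by + cz = a·x₀ + b·y₀ + c·z₀.
d = 1·5 + 0·(-1) + 0·5
  = 5 + 0 + 0
  = 5
Equation: x = 5

x = 5


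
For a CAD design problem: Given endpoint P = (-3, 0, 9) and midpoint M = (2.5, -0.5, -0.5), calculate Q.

Q = 2M - P
  = (2·2.5 - (-3), 2·(-0.5) - 0, 2·(-0.5) - 9)
  = (5 + 3, -1 + 0, -1 - 9)
  = (8, -1, -10)

(8, -1, -10)


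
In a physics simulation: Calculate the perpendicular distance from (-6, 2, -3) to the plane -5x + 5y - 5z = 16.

distance = |a·x₀ + b·y₀ + c·z₀ - d| / √(a² + b² + c²)
  = |(-5)·(-6) + 5·2 + (-5)·(-3) - 16| / √((-5)² + 5² + (-5)²)
  = |30 + 10 + 15 - 16| / √(25 + 25 + 25)
  = |39| / √75
  = 39 / 8.66
  ≈ 4.503

4.503


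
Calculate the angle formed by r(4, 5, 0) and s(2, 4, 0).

r·s = 4·2 + 5·4 + 0·0 = 8 + 20 + 0 = 28
|r| = √(4² + 5² + 0²) = √41 ≈ 6.403
|s| = √(2² + 4² + 0²) = √20 ≈ 4.472
cos θ = (r·s)/(|r||s|) = 28/(6.403·4.472) ≈ 0.9778
θ = arccos(0.9778) ≈ 12.09°

12.09°


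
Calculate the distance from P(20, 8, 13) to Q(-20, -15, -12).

d = √[(x₂-x₁)² + (y₂-y₁)² + (z₂-z₁)²]
  = √[(-40)² + (-23)² + (-25)²]
  = √[1600 + 529 + 625]
  = √2754
  ≈ 52.48

52.48


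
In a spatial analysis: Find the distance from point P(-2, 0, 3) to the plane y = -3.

distance = |a·x₀ + b·y₀ + c·z₀ - d| / √(a² + b² + c²)
  = |0·(-2) + 1·0 + 0·3 - (-3)| / √(0² + 1² + 0²)
  = |0 + 0 + 0 + 3| / √(0 + 1 + 0)
  = |3| / √1
  = 3 / 1
  ≈ 3

3


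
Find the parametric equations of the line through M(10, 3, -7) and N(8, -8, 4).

Direction vector d = N - M = (8 - 10, -8 - 3, 4 + 7) = (-2, -11, 11)
Parametric form r = M + t·d:
x = 10 - 2t, y = 3 - 11t, z = -7 + 11t

x = 10 - 2t, y = 3 - 11t, z = -7 + 11t


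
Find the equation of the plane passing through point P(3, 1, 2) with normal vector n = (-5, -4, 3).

The plane through P with normal n = (a, b, c) satisfies n·(r - P) = 0,
i.e. ax + by + cz = a·x₀ + b·y₀ + c·z₀.
d = (-5)·3 + (-4)·1 + 3·2
  = -15 - 4 + 6
  = -13
Equation: -5x - 4y + 3z = -13

-5x - 4y + 3z = -13


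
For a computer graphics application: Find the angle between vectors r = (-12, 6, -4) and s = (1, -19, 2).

r·s = (-12)·1 + 6·(-19) + (-4)·2 = -12 - 114 - 8 = -134
|r| = √((-12)² + 6² + (-4)²) = √196 ≈ 14
|s| = √(1² + (-19)² + 2²) = √366 ≈ 19.13
cos θ = (r·s)/(|r||s|) = -134/(14·19.13) ≈ -0.5003
θ = arccos(-0.5003) ≈ 120°

120°


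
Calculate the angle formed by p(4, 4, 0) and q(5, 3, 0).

p·q = 4·5 + 4·3 + 0·0 = 20 + 12 + 0 = 32
|p| = √(4² + 4² + 0²) = √32 ≈ 5.657
|q| = √(5² + 3² + 0²) = √34 ≈ 5.831
cos θ = (p·q)/(|p||q|) = 32/(5.657·5.831) ≈ 0.9701
θ = arccos(0.9701) ≈ 14.04°

14.04°


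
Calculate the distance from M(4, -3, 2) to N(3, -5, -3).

d = √[(x₂-x₁)² + (y₂-y₁)² + (z₂-z₁)²]
  = √[(-1)² + (-2)² + (-5)²]
  = √[1 + 4 + 25]
  = √30
  ≈ 5.477

5.477


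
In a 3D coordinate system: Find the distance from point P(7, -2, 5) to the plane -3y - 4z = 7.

distance = |a·x₀ + b·y₀ + c·z₀ - d| / √(a² + b² + c²)
  = |0·7 + (-3)·(-2) + (-4)·5 - 7| / √(0² + (-3)² + (-4)²)
  = |0 + 6 - 20 - 7| / √(0 + 9 + 16)
  = |-21| / √25
  = 21 / 5
  ≈ 4.2

4.2


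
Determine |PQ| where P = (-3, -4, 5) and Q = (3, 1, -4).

d = √[(x₂-x₁)² + (y₂-y₁)² + (z₂-z₁)²]
  = √[6² + 5² + (-9)²]
  = √[36 + 25 + 81]
  = √142
  ≈ 11.92

11.92


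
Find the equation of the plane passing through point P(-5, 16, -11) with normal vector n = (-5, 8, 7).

The plane through P with normal n = (a, b, c) satisfies n·(r - P) = 0,
i.e. ax + by + cz = a·x₀ + b·y₀ + c·z₀.
d = (-5)·(-5) + 8·16 + 7·(-11)
  = 25 + 128 - 77
  = 76
Equation: -5x + 8y + 7z = 76

-5x + 8y + 7z = 76


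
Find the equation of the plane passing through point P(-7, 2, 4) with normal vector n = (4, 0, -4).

The plane through P with normal n = (a, b, c) satisfies n·(r - P) = 0,
i.e. ax + by + cz = a·x₀ + b·y₀ + c·z₀.
d = 4·(-7) + 0·2 + (-4)·4
  = -28 + 0 - 16
  = -44
Equation: 4x - 4z = -44

4x - 4z = -44


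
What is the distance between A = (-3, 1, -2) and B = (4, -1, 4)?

d = √[(x₂-x₁)² + (y₂-y₁)² + (z₂-z₁)²]
  = √[7² + (-2)² + 6²]
  = √[49 + 4 + 36]
  = √89
  ≈ 9.434

9.434


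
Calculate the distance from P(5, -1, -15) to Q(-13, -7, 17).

d = √[(x₂-x₁)² + (y₂-y₁)² + (z₂-z₁)²]
  = √[(-18)² + (-6)² + 32²]
  = √[324 + 36 + 1024]
  = √1384
  ≈ 37.2

37.2


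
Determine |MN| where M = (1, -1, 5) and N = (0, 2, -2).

d = √[(x₂-x₁)² + (y₂-y₁)² + (z₂-z₁)²]
  = √[(-1)² + 3² + (-7)²]
  = √[1 + 9 + 49]
  = √59
  ≈ 7.681

7.681


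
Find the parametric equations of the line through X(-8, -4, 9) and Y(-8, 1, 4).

Direction vector d = Y - X = (-8 + 8, 1 + 4, 4 - 9) = (0, 5, -5)
Parametric form r = X + t·d:
x = -8, y = -4 + 5t, z = 9 - 5t

x = -8, y = -4 + 5t, z = 9 - 5t


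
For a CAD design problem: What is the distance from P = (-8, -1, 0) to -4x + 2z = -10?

distance = |a·x₀ + b·y₀ + c·z₀ - d| / √(a² + b² + c²)
  = |(-4)·(-8) + 0·(-1) + 2·0 - (-10)| / √((-4)² + 0² + 2²)
  = |32 + 0 + 0 + 10| / √(16 + 0 + 4)
  = |42| / √20
  = 42 / 4.472
  ≈ 9.391

9.391


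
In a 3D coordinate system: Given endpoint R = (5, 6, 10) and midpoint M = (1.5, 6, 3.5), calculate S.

S = 2M - R
  = (2·1.5 - 5, 2·6 - 6, 2·3.5 - 10)
  = (3 - 5, 12 - 6, 7 - 10)
  = (-2, 6, -3)

(-2, 6, -3)


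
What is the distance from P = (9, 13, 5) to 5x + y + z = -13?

distance = |a·x₀ + b·y₀ + c·z₀ - d| / √(a² + b² + c²)
  = |5·9 + 1·13 + 1·5 - (-13)| / √(5² + 1² + 1²)
  = |45 + 13 + 5 + 13| / √(25 + 1 + 1)
  = |76| / √27
  = 76 / 5.196
  ≈ 14.63

14.63


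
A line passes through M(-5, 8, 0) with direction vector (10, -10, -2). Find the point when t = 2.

P(t) = M + t·d
  = (-5 + 10·2, 8 + (-10)·2, 0 + (-2)·2)
  = (-5 + 20, 8 - 20, 0 - 4)
  = (15, -12, -4)

(15, -12, -4)


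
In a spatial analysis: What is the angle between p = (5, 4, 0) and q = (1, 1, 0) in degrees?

p·q = 5·1 + 4·1 + 0·0 = 5 + 4 + 0 = 9
|p| = √(5² + 4² + 0²) = √41 ≈ 6.403
|q| = √(1² + 1² + 0²) = √2 ≈ 1.414
cos θ = (p·q)/(|p||q|) = 9/(6.403·1.414) ≈ 0.9939
θ = arccos(0.9939) ≈ 6.34°

6.34°


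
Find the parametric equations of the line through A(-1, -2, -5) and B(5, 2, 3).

Direction vector d = B - A = (5 + 1, 2 + 2, 3 + 5) = (6, 4, 8)
Parametric form r = A + t·d:
x = -1 + 6t, y = -2 + 4t, z = -5 + 8t

x = -1 + 6t, y = -2 + 4t, z = -5 + 8t


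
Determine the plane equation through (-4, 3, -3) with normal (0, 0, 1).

The plane through P with normal n = (a, b, c) satisfies n·(r - P) = 0,
i.e. ax + by + cz = a·x₀ + b·y₀ + c·z₀.
d = 0·(-4) + 0·3 + 1·(-3)
  = 0 + 0 - 3
  = -3
Equation: z = -3

z = -3


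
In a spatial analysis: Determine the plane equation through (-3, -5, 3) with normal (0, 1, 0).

The plane through P with normal n = (a, b, c) satisfies n·(r - P) = 0,
i.e. ax + by + cz = a·x₀ + b·y₀ + c·z₀.
d = 0·(-3) + 1·(-5) + 0·3
  = 0 - 5 + 0
  = -5
Equation: y = -5

y = -5


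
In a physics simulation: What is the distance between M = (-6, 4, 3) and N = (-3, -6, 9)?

d = √[(x₂-x₁)² + (y₂-y₁)² + (z₂-z₁)²]
  = √[3² + (-10)² + 6²]
  = √[9 + 100 + 36]
  = √145
  ≈ 12.04

12.04


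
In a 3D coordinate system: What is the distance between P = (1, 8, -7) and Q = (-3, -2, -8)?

d = √[(x₂-x₁)² + (y₂-y₁)² + (z₂-z₁)²]
  = √[(-4)² + (-10)² + (-1)²]
  = √[16 + 100 + 1]
  = √117
  ≈ 10.82

10.82


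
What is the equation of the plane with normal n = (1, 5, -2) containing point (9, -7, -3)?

The plane through P with normal n = (a, b, c) satisfies n·(r - P) = 0,
i.e. ax + by + cz = a·x₀ + b·y₀ + c·z₀.
d = 1·9 + 5·(-7) + (-2)·(-3)
  = 9 - 35 + 6
  = -20
Equation: x + 5y - 2z = -20

x + 5y - 2z = -20


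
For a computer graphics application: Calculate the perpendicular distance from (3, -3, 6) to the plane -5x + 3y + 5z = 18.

distance = |a·x₀ + b·y₀ + c·z₀ - d| / √(a² + b² + c²)
  = |(-5)·3 + 3·(-3) + 5·6 - 18| / √((-5)² + 3² + 5²)
  = |-15 - 9 + 30 - 18| / √(25 + 9 + 25)
  = |-12| / √59
  = 12 / 7.681
  ≈ 1.562

1.562


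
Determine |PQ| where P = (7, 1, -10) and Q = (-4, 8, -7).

d = √[(x₂-x₁)² + (y₂-y₁)² + (z₂-z₁)²]
  = √[(-11)² + 7² + 3²]
  = √[121 + 49 + 9]
  = √179
  ≈ 13.38

13.38


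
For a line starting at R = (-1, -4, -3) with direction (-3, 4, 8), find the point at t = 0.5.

P(t) = R + t·d
  = (-1 + (-3)·0.5, -4 + 4·0.5, -3 + 8·0.5)
  = (-1 - 1.5, -4 + 2, -3 + 4)
  = (-2.5, -2, 1)

(-2.5, -2, 1)


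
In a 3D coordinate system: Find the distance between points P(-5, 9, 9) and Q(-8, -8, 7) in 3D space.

d = √[(x₂-x₁)² + (y₂-y₁)² + (z₂-z₁)²]
  = √[(-3)² + (-17)² + (-2)²]
  = √[9 + 289 + 4]
  = √302
  ≈ 17.38

17.38


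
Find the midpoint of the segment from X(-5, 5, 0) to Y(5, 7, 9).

M = ((x₁+x₂)/2, (y₁+y₂)/2, (z₁+z₂)/2)
  = ((-5 + 5)/2, (5 + 7)/2, (0 + 9)/2)
  = (0/2, 12/2, 9/2)
  = (0, 6, 4.5)

(0, 6, 4.5)


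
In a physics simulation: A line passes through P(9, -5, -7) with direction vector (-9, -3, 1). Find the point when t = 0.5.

P(t) = P + t·d
  = (9 + (-9)·0.5, -5 + (-3)·0.5, -7 + 1·0.5)
  = (9 - 4.5, -5 - 1.5, -7 + 0.5)
  = (4.5, -6.5, -6.5)

(4.5, -6.5, -6.5)


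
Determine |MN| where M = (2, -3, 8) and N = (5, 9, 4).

d = √[(x₂-x₁)² + (y₂-y₁)² + (z₂-z₁)²]
  = √[3² + 12² + (-4)²]
  = √[9 + 144 + 16]
  = √169
  ≈ 13

13


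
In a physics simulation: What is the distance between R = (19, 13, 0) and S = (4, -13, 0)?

d = √[(x₂-x₁)² + (y₂-y₁)² + (z₂-z₁)²]
  = √[(-15)² + (-26)² + 0²]
  = √[225 + 676 + 0]
  = √901
  ≈ 30.02

30.02


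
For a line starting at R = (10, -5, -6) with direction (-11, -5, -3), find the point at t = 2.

P(t) = R + t·d
  = (10 + (-11)·2, -5 + (-5)·2, -6 + (-3)·2)
  = (10 - 22, -5 - 10, -6 - 6)
  = (-12, -15, -12)

(-12, -15, -12)


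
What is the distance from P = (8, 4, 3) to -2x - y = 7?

distance = |a·x₀ + b·y₀ + c·z₀ - d| / √(a² + b² + c²)
  = |(-2)·8 + (-1)·4 + 0·3 - 7| / √((-2)² + (-1)² + 0²)
  = |-16 - 4 + 0 - 7| / √(4 + 1 + 0)
  = |-27| / √5
  = 27 / 2.236
  ≈ 12.07

12.07


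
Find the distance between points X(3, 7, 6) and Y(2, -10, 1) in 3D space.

d = √[(x₂-x₁)² + (y₂-y₁)² + (z₂-z₁)²]
  = √[(-1)² + (-17)² + (-5)²]
  = √[1 + 289 + 25]
  = √315
  ≈ 17.75

17.75


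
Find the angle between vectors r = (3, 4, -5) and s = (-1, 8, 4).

r·s = 3·(-1) + 4·8 + (-5)·4 = -3 + 32 - 20 = 9
|r| = √(3² + 4² + (-5)²) = √50 ≈ 7.071
|s| = √((-1)² + 8² + 4²) = √81 ≈ 9
cos θ = (r·s)/(|r||s|) = 9/(7.071·9) ≈ 0.1414
θ = arccos(0.1414) ≈ 81.87°

81.87°


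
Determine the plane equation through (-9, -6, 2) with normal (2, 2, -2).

The plane through P with normal n = (a, b, c) satisfies n·(r - P) = 0,
i.e. ax + by + cz = a·x₀ + b·y₀ + c·z₀.
d = 2·(-9) + 2·(-6) + (-2)·2
  = -18 - 12 - 4
  = -34
Equation: 2x + 2y - 2z = -34

2x + 2y - 2z = -34


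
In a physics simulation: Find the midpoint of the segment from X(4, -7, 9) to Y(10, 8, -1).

M = ((x₁+x₂)/2, (y₁+y₂)/2, (z₁+z₂)/2)
  = ((4 + 10)/2, (-7 + 8)/2, (9 - 1)/2)
  = (14/2, 1/2, 8/2)
  = (7, 0.5, 4)

(7, 0.5, 4)


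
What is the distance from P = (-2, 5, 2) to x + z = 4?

distance = |a·x₀ + b·y₀ + c·z₀ - d| / √(a² + b² + c²)
  = |1·(-2) + 0·5 + 1·2 - 4| / √(1² + 0² + 1²)
  = |-2 + 0 + 2 - 4| / √(1 + 0 + 1)
  = |-4| / √2
  = 4 / 1.414
  ≈ 2.828

2.828


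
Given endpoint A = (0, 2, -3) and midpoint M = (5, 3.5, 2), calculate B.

B = 2M - A
  = (2·5 - 0, 2·3.5 - 2, 2·2 - (-3))
  = (10 + 0, 7 - 2, 4 + 3)
  = (10, 5, 7)

(10, 5, 7)


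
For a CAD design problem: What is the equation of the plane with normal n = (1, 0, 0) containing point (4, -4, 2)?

The plane through P with normal n = (a, b, c) satisfies n·(r - P) = 0,
i.e. ax + by + cz = a·x₀ + b·y₀ + c·z₀.
d = 1·4 + 0·(-4) + 0·2
  = 4 + 0 + 0
  = 4
Equation: x = 4

x = 4


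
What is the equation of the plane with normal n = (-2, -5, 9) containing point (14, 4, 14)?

The plane through P with normal n = (a, b, c) satisfies n·(r - P) = 0,
i.e. ax + by + cz = a·x₀ + b·y₀ + c·z₀.
d = (-2)·14 + (-5)·4 + 9·14
  = -28 - 20 + 126
  = 78
Equation: -2x - 5y + 9z = 78

-2x - 5y + 9z = 78


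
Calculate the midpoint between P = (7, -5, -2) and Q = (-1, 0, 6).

M = ((x₁+x₂)/2, (y₁+y₂)/2, (z₁+z₂)/2)
  = ((7 - 1)/2, (-5 + 0)/2, (-2 + 6)/2)
  = (6/2, -5/2, 4/2)
  = (3, -2.5, 2)

(3, -2.5, 2)


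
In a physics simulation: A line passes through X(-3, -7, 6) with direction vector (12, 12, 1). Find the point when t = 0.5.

P(t) = X + t·d
  = (-3 + 12·0.5, -7 + 12·0.5, 6 + 1·0.5)
  = (-3 + 6, -7 + 6, 6 + 0.5)
  = (3, -1, 6.5)

(3, -1, 6.5)


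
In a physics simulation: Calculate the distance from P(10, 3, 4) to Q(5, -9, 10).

d = √[(x₂-x₁)² + (y₂-y₁)² + (z₂-z₁)²]
  = √[(-5)² + (-12)² + 6²]
  = √[25 + 144 + 36]
  = √205
  ≈ 14.32

14.32


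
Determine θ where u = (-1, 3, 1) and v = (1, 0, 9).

u·v = (-1)·1 + 3·0 + 1·9 = -1 + 0 + 9 = 8
|u| = √((-1)² + 3² + 1²) = √11 ≈ 3.317
|v| = √(1² + 0² + 9²) = √82 ≈ 9.055
cos θ = (u·v)/(|u||v|) = 8/(3.317·9.055) ≈ 0.2664
θ = arccos(0.2664) ≈ 74.55°

74.55°


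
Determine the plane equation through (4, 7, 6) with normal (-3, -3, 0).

The plane through P with normal n = (a, b, c) satisfies n·(r - P) = 0,
i.e. ax + by + cz = a·x₀ + b·y₀ + c·z₀.
d = (-3)·4 + (-3)·7 + 0·6
  = -12 - 21 + 0
  = -33
Equation: -3x - 3y = -33

-3x - 3y = -33


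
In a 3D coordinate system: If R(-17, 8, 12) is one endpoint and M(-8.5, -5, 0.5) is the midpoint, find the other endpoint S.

S = 2M - R
  = (2·(-8.5) - (-17), 2·(-5) - 8, 2·0.5 - 12)
  = (-17 + 17, -10 - 8, 1 - 12)
  = (0, -18, -11)

(0, -18, -11)


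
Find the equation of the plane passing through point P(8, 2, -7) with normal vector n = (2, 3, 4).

The plane through P with normal n = (a, b, c) satisfies n·(r - P) = 0,
i.e. ax + by + cz = a·x₀ + b·y₀ + c·z₀.
d = 2·8 + 3·2 + 4·(-7)
  = 16 + 6 - 28
  = -6
Equation: 2x + 3y + 4z = -6

2x + 3y + 4z = -6


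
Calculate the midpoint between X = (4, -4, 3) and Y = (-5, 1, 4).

M = ((x₁+x₂)/2, (y₁+y₂)/2, (z₁+z₂)/2)
  = ((4 - 5)/2, (-4 + 1)/2, (3 + 4)/2)
  = (-1/2, -3/2, 7/2)
  = (-0.5, -1.5, 3.5)

(-0.5, -1.5, 3.5)


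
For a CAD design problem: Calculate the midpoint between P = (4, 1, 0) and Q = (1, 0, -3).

M = ((x₁+x₂)/2, (y₁+y₂)/2, (z₁+z₂)/2)
  = ((4 + 1)/2, (1 + 0)/2, (0 - 3)/2)
  = (5/2, 1/2, -3/2)
  = (2.5, 0.5, -1.5)

(2.5, 0.5, -1.5)


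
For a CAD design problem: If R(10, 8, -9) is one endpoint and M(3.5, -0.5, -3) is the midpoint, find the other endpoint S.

S = 2M - R
  = (2·3.5 - 10, 2·(-0.5) - 8, 2·(-3) - (-9))
  = (7 - 10, -1 - 8, -6 + 9)
  = (-3, -9, 3)

(-3, -9, 3)


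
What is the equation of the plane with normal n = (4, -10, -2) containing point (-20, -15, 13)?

The plane through P with normal n = (a, b, c) satisfies n·(r - P) = 0,
i.e. ax + by + cz = a·x₀ + b·y₀ + c·z₀.
d = 4·(-20) + (-10)·(-15) + (-2)·13
  = -80 + 150 - 26
  = 44
Equation: 4x - 10y - 2z = 44

4x - 10y - 2z = 44


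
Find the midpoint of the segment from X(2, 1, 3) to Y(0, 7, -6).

M = ((x₁+x₂)/2, (y₁+y₂)/2, (z₁+z₂)/2)
  = ((2 + 0)/2, (1 + 7)/2, (3 - 6)/2)
  = (2/2, 8/2, -3/2)
  = (1, 4, -1.5)

(1, 4, -1.5)


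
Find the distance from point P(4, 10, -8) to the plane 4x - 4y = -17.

distance = |a·x₀ + b·y₀ + c·z₀ - d| / √(a² + b² + c²)
  = |4·4 + (-4)·10 + 0·(-8) - (-17)| / √(4² + (-4)² + 0²)
  = |16 - 40 + 0 + 17| / √(16 + 16 + 0)
  = |-7| / √32
  = 7 / 5.657
  ≈ 1.237

1.237


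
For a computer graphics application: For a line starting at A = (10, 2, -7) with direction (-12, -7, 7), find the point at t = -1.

P(t) = A + t·d
  = (10 + (-12)·(-1), 2 + (-7)·(-1), -7 + 7·(-1))
  = (10 + 12, 2 + 7, -7 - 7)
  = (22, 9, -14)

(22, 9, -14)


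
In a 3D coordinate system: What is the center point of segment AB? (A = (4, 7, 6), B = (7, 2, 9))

M = ((x₁+x₂)/2, (y₁+y₂)/2, (z₁+z₂)/2)
  = ((4 + 7)/2, (7 + 2)/2, (6 + 9)/2)
  = (11/2, 9/2, 15/2)
  = (5.5, 4.5, 7.5)

(5.5, 4.5, 7.5)


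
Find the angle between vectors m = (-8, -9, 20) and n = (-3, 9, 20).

m·n = (-8)·(-3) + (-9)·9 + 20·20 = 24 - 81 + 400 = 343
|m| = √((-8)² + (-9)² + 20²) = √545 ≈ 23.35
|n| = √((-3)² + 9² + 20²) = √490 ≈ 22.14
cos θ = (m·n)/(|m||n|) = 343/(23.35·22.14) ≈ 0.6637
θ = arccos(0.6637) ≈ 48.41°

48.41°


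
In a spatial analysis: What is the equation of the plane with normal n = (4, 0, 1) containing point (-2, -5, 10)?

The plane through P with normal n = (a, b, c) satisfies n·(r - P) = 0,
i.e. ax + by + cz = a·x₀ + b·y₀ + c·z₀.
d = 4·(-2) + 0·(-5) + 1·10
  = -8 + 0 + 10
  = 2
Equation: 4x + z = 2

4x + z = 2


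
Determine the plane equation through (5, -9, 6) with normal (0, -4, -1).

The plane through P with normal n = (a, b, c) satisfies n·(r - P) = 0,
i.e. ax + by + cz = a·x₀ + b·y₀ + c·z₀.
d = 0·5 + (-4)·(-9) + (-1)·6
  = 0 + 36 - 6
  = 30
Equation: -4y - z = 30

-4y - z = 30


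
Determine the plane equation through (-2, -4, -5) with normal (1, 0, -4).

The plane through P with normal n = (a, b, c) satisfies n·(r - P) = 0,
i.e. ax + by + cz = a·x₀ + b·y₀ + c·z₀.
d = 1·(-2) + 0·(-4) + (-4)·(-5)
  = -2 + 0 + 20
  = 18
Equation: x - 4z = 18

x - 4z = 18


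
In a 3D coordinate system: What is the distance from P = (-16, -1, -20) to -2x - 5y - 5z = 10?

distance = |a·x₀ + b·y₀ + c·z₀ - d| / √(a² + b² + c²)
  = |(-2)·(-16) + (-5)·(-1) + (-5)·(-20) - 10| / √((-2)² + (-5)² + (-5)²)
  = |32 + 5 + 100 - 10| / √(4 + 25 + 25)
  = |127| / √54
  = 127 / 7.348
  ≈ 17.28

17.28


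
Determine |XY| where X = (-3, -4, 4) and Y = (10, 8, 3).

d = √[(x₂-x₁)² + (y₂-y₁)² + (z₂-z₁)²]
  = √[13² + 12² + (-1)²]
  = √[169 + 144 + 1]
  = √314
  ≈ 17.72

17.72


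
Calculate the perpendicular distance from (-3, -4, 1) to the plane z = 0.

distance = |a·x₀ + b·y₀ + c·z₀ - d| / √(a² + b² + c²)
  = |0·(-3) + 0·(-4) + 1·1 - 0| / √(0² + 0² + 1²)
  = |0 + 0 + 1 + 0| / √(0 + 0 + 1)
  = |1| / √1
  = 1 / 1
  ≈ 1

1


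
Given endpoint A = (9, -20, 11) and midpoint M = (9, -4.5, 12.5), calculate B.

B = 2M - A
  = (2·9 - 9, 2·(-4.5) - (-20), 2·12.5 - 11)
  = (18 - 9, -9 + 20, 25 - 11)
  = (9, 11, 14)

(9, 11, 14)


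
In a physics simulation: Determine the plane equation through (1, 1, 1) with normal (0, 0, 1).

The plane through P with normal n = (a, b, c) satisfies n·(r - P) = 0,
i.e. ax + by + cz = a·x₀ + b·y₀ + c·z₀.
d = 0·1 + 0·1 + 1·1
  = 0 + 0 + 1
  = 1
Equation: z = 1

z = 1


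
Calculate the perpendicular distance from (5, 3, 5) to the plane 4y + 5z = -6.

distance = |a·x₀ + b·y₀ + c·z₀ - d| / √(a² + b² + c²)
  = |0·5 + 4·3 + 5·5 - (-6)| / √(0² + 4² + 5²)
  = |0 + 12 + 25 + 6| / √(0 + 16 + 25)
  = |43| / √41
  = 43 / 6.403
  ≈ 6.715

6.715


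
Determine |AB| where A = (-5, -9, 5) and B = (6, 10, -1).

d = √[(x₂-x₁)² + (y₂-y₁)² + (z₂-z₁)²]
  = √[11² + 19² + (-6)²]
  = √[121 + 361 + 36]
  = √518
  ≈ 22.76

22.76


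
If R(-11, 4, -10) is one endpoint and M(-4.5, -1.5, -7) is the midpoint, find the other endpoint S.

S = 2M - R
  = (2·(-4.5) - (-11), 2·(-1.5) - 4, 2·(-7) - (-10))
  = (-9 + 11, -3 - 4, -14 + 10)
  = (2, -7, -4)

(2, -7, -4)


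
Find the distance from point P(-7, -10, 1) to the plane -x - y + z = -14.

distance = |a·x₀ + b·y₀ + c·z₀ - d| / √(a² + b² + c²)
  = |(-1)·(-7) + (-1)·(-10) + 1·1 - (-14)| / √((-1)² + (-1)² + 1²)
  = |7 + 10 + 1 + 14| / √(1 + 1 + 1)
  = |32| / √3
  = 32 / 1.732
  ≈ 18.48

18.48


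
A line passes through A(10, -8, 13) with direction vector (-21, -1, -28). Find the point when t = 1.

P(t) = A + t·d
  = (10 + (-21)·1, -8 + (-1)·1, 13 + (-28)·1)
  = (10 - 21, -8 - 1, 13 - 28)
  = (-11, -9, -15)

(-11, -9, -15)


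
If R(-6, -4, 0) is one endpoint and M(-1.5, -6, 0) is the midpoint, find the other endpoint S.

S = 2M - R
  = (2·(-1.5) - (-6), 2·(-6) - (-4), 2·0 - 0)
  = (-3 + 6, -12 + 4, 0 + 0)
  = (3, -8, 0)

(3, -8, 0)


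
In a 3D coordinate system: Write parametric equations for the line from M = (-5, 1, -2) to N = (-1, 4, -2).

Direction vector d = N - M = (-1 + 5, 4 - 1, -2 + 2) = (4, 3, 0)
Parametric form r = M + t·d:
x = -5 + 4t, y = 1 + 3t, z = -2

x = -5 + 4t, y = 1 + 3t, z = -2


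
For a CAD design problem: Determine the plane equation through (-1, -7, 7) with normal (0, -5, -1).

The plane through P with normal n = (a, b, c) satisfies n·(r - P) = 0,
i.e. ax + by + cz = a·x₀ + b·y₀ + c·z₀.
d = 0·(-1) + (-5)·(-7) + (-1)·7
  = 0 + 35 - 7
  = 28
Equation: -5y - z = 28

-5y - z = 28


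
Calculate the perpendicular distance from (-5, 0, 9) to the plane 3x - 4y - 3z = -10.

distance = |a·x₀ + b·y₀ + c·z₀ - d| / √(a² + b² + c²)
  = |3·(-5) + (-4)·0 + (-3)·9 - (-10)| / √(3² + (-4)² + (-3)²)
  = |-15 + 0 - 27 + 10| / √(9 + 16 + 9)
  = |-32| / √34
  = 32 / 5.831
  ≈ 5.488

5.488


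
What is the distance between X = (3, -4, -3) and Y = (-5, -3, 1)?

d = √[(x₂-x₁)² + (y₂-y₁)² + (z₂-z₁)²]
  = √[(-8)² + 1² + 4²]
  = √[64 + 1 + 16]
  = √81
  ≈ 9

9


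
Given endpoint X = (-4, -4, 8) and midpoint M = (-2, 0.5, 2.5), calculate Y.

Y = 2M - X
  = (2·(-2) - (-4), 2·0.5 - (-4), 2·2.5 - 8)
  = (-4 + 4, 1 + 4, 5 - 8)
  = (0, 5, -3)

(0, 5, -3)


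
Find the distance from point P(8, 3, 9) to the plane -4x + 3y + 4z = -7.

distance = |a·x₀ + b·y₀ + c·z₀ - d| / √(a² + b² + c²)
  = |(-4)·8 + 3·3 + 4·9 - (-7)| / √((-4)² + 3² + 4²)
  = |-32 + 9 + 36 + 7| / √(16 + 9 + 16)
  = |20| / √41
  = 20 / 6.403
  ≈ 3.123

3.123


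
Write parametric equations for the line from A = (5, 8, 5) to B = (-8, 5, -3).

Direction vector d = B - A = (-8 - 5, 5 - 8, -3 - 5) = (-13, -3, -8)
Parametric form r = A + t·d:
x = 5 - 13t, y = 8 - 3t, z = 5 - 8t

x = 5 - 13t, y = 8 - 3t, z = 5 - 8t


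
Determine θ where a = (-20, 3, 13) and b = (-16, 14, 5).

a·b = (-20)·(-16) + 3·14 + 13·5 = 320 + 42 + 65 = 427
|a| = √((-20)² + 3² + 13²) = √578 ≈ 24.04
|b| = √((-16)² + 14² + 5²) = √477 ≈ 21.84
cos θ = (a·b)/(|a||b|) = 427/(24.04·21.84) ≈ 0.8132
θ = arccos(0.8132) ≈ 35.59°

35.59°


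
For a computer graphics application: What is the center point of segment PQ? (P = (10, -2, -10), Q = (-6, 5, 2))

M = ((x₁+x₂)/2, (y₁+y₂)/2, (z₁+z₂)/2)
  = ((10 - 6)/2, (-2 + 5)/2, (-10 + 2)/2)
  = (4/2, 3/2, -8/2)
  = (2, 1.5, -4)

(2, 1.5, -4)


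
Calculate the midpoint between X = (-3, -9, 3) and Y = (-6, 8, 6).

M = ((x₁+x₂)/2, (y₁+y₂)/2, (z₁+z₂)/2)
  = ((-3 - 6)/2, (-9 + 8)/2, (3 + 6)/2)
  = (-9/2, -1/2, 9/2)
  = (-4.5, -0.5, 4.5)

(-4.5, -0.5, 4.5)


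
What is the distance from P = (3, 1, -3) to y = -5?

distance = |a·x₀ + b·y₀ + c·z₀ - d| / √(a² + b² + c²)
  = |0·3 + 1·1 + 0·(-3) - (-5)| / √(0² + 1² + 0²)
  = |0 + 1 + 0 + 5| / √(0 + 1 + 0)
  = |6| / √1
  = 6 / 1
  ≈ 6

6


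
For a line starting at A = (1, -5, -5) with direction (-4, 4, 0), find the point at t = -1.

P(t) = A + t·d
  = (1 + (-4)·(-1), -5 + 4·(-1), -5 + 0·(-1))
  = (1 + 4, -5 - 4, -5 + 0)
  = (5, -9, -5)

(5, -9, -5)


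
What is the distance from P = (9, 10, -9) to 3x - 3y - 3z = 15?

distance = |a·x₀ + b·y₀ + c·z₀ - d| / √(a² + b² + c²)
  = |3·9 + (-3)·10 + (-3)·(-9) - 15| / √(3² + (-3)² + (-3)²)
  = |27 - 30 + 27 - 15| / √(9 + 9 + 9)
  = |9| / √27
  = 9 / 5.196
  ≈ 1.732

1.732


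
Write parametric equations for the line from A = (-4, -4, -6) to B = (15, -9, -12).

Direction vector d = B - A = (15 + 4, -9 + 4, -12 + 6) = (19, -5, -6)
Parametric form r = A + t·d:
x = -4 + 19t, y = -4 - 5t, z = -6 - 6t

x = -4 + 19t, y = -4 - 5t, z = -6 - 6t


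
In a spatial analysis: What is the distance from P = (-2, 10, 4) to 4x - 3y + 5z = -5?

distance = |a·x₀ + b·y₀ + c·z₀ - d| / √(a² + b² + c²)
  = |4·(-2) + (-3)·10 + 5·4 - (-5)| / √(4² + (-3)² + 5²)
  = |-8 - 30 + 20 + 5| / √(16 + 9 + 25)
  = |-13| / √50
  = 13 / 7.071
  ≈ 1.838

1.838


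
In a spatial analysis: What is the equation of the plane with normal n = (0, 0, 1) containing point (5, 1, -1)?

The plane through P with normal n = (a, b, c) satisfies n·(r - P) = 0,
i.e. ax + by + cz = a·x₀ + b·y₀ + c·z₀.
d = 0·5 + 0·1 + 1·(-1)
  = 0 + 0 - 1
  = -1
Equation: z = -1

z = -1


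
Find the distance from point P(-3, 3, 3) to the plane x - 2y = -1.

distance = |a·x₀ + b·y₀ + c·z₀ - d| / √(a² + b² + c²)
  = |1·(-3) + (-2)·3 + 0·3 - (-1)| / √(1² + (-2)² + 0²)
  = |-3 - 6 + 0 + 1| / √(1 + 4 + 0)
  = |-8| / √5
  = 8 / 2.236
  ≈ 3.578

3.578


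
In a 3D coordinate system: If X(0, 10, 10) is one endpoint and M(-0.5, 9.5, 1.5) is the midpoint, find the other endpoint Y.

Y = 2M - X
  = (2·(-0.5) - 0, 2·9.5 - 10, 2·1.5 - 10)
  = (-1 + 0, 19 - 10, 3 - 10)
  = (-1, 9, -7)

(-1, 9, -7)


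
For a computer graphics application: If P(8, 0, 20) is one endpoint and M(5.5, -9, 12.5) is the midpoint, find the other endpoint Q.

Q = 2M - P
  = (2·5.5 - 8, 2·(-9) - 0, 2·12.5 - 20)
  = (11 - 8, -18 + 0, 25 - 20)
  = (3, -18, 5)

(3, -18, 5)


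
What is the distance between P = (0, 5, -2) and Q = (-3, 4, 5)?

d = √[(x₂-x₁)² + (y₂-y₁)² + (z₂-z₁)²]
  = √[(-3)² + (-1)² + 7²]
  = √[9 + 1 + 49]
  = √59
  ≈ 7.681

7.681


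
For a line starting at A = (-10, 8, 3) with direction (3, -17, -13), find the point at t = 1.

P(t) = A + t·d
  = (-10 + 3·1, 8 + (-17)·1, 3 + (-13)·1)
  = (-10 + 3, 8 - 17, 3 - 13)
  = (-7, -9, -10)

(-7, -9, -10)


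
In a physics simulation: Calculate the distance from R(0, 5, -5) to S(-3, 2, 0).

d = √[(x₂-x₁)² + (y₂-y₁)² + (z₂-z₁)²]
  = √[(-3)² + (-3)² + 5²]
  = √[9 + 9 + 25]
  = √43
  ≈ 6.557

6.557


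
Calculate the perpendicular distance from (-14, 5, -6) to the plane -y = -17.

distance = |a·x₀ + b·y₀ + c·z₀ - d| / √(a² + b² + c²)
  = |0·(-14) + (-1)·5 + 0·(-6) - (-17)| / √(0² + (-1)² + 0²)
  = |0 - 5 + 0 + 17| / √(0 + 1 + 0)
  = |12| / √1
  = 12 / 1
  ≈ 12

12


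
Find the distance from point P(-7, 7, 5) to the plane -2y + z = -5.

distance = |a·x₀ + b·y₀ + c·z₀ - d| / √(a² + b² + c²)
  = |0·(-7) + (-2)·7 + 1·5 - (-5)| / √(0² + (-2)² + 1²)
  = |0 - 14 + 5 + 5| / √(0 + 4 + 1)
  = |-4| / √5
  = 4 / 2.236
  ≈ 1.789

1.789


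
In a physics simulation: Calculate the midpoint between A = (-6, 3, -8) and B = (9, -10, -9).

M = ((x₁+x₂)/2, (y₁+y₂)/2, (z₁+z₂)/2)
  = ((-6 + 9)/2, (3 - 10)/2, (-8 - 9)/2)
  = (3/2, -7/2, -17/2)
  = (1.5, -3.5, -8.5)

(1.5, -3.5, -8.5)


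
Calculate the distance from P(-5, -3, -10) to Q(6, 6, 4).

d = √[(x₂-x₁)² + (y₂-y₁)² + (z₂-z₁)²]
  = √[11² + 9² + 14²]
  = √[121 + 81 + 196]
  = √398
  ≈ 19.95

19.95


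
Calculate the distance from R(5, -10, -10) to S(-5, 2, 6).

d = √[(x₂-x₁)² + (y₂-y₁)² + (z₂-z₁)²]
  = √[(-10)² + 12² + 16²]
  = √[100 + 144 + 256]
  = √500
  ≈ 22.36

22.36


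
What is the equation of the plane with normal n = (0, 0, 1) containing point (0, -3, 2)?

The plane through P with normal n = (a, b, c) satisfies n·(r - P) = 0,
i.e. ax + by + cz = a·x₀ + b·y₀ + c·z₀.
d = 0·0 + 0·(-3) + 1·2
  = 0 + 0 + 2
  = 2
Equation: z = 2

z = 2


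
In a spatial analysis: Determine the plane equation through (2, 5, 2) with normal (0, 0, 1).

The plane through P with normal n = (a, b, c) satisfies n·(r - P) = 0,
i.e. ax + by + cz = a·x₀ + b·y₀ + c·z₀.
d = 0·2 + 0·5 + 1·2
  = 0 + 0 + 2
  = 2
Equation: z = 2

z = 2


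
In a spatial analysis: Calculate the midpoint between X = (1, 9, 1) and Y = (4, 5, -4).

M = ((x₁+x₂)/2, (y₁+y₂)/2, (z₁+z₂)/2)
  = ((1 + 4)/2, (9 + 5)/2, (1 - 4)/2)
  = (5/2, 14/2, -3/2)
  = (2.5, 7, -1.5)

(2.5, 7, -1.5)


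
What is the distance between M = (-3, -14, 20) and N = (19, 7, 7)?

d = √[(x₂-x₁)² + (y₂-y₁)² + (z₂-z₁)²]
  = √[22² + 21² + (-13)²]
  = √[484 + 441 + 169]
  = √1094
  ≈ 33.08

33.08


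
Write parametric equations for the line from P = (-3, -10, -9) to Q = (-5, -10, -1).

Direction vector d = Q - P = (-5 + 3, -10 + 10, -1 + 9) = (-2, 0, 8)
Parametric form r = P + t·d:
x = -3 - 2t, y = -10, z = -9 + 8t

x = -3 - 2t, y = -10, z = -9 + 8t


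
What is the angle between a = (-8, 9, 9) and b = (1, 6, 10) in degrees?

a·b = (-8)·1 + 9·6 + 9·10 = -8 + 54 + 90 = 136
|a| = √((-8)² + 9² + 9²) = √226 ≈ 15.03
|b| = √(1² + 6² + 10²) = √137 ≈ 11.7
cos θ = (a·b)/(|a||b|) = 136/(15.03·11.7) ≈ 0.7729
θ = arccos(0.7729) ≈ 39.38°

39.38°


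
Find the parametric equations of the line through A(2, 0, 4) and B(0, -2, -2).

Direction vector d = B - A = (0 - 2, -2 + 0, -2 - 4) = (-2, -2, -6)
Parametric form r = A + t·d:
x = 2 - 2t, y = 0 - 2t, z = 4 - 6t

x = 2 - 2t, y = 0 - 2t, z = 4 - 6t


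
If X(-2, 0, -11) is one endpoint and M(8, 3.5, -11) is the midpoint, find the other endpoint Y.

Y = 2M - X
  = (2·8 - (-2), 2·3.5 - 0, 2·(-11) - (-11))
  = (16 + 2, 7 + 0, -22 + 11)
  = (18, 7, -11)

(18, 7, -11)


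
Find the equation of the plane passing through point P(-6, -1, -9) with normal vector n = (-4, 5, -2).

The plane through P with normal n = (a, b, c) satisfies n·(r - P) = 0,
i.e. ax + by + cz = a·x₀ + b·y₀ + c·z₀.
d = (-4)·(-6) + 5·(-1) + (-2)·(-9)
  = 24 - 5 + 18
  = 37
Equation: -4x + 5y - 2z = 37

-4x + 5y - 2z = 37


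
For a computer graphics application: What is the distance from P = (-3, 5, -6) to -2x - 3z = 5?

distance = |a·x₀ + b·y₀ + c·z₀ - d| / √(a² + b² + c²)
  = |(-2)·(-3) + 0·5 + (-3)·(-6) - 5| / √((-2)² + 0² + (-3)²)
  = |6 + 0 + 18 - 5| / √(4 + 0 + 9)
  = |19| / √13
  = 19 / 3.606
  ≈ 5.27

5.27


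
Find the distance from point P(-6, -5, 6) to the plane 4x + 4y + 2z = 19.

distance = |a·x₀ + b·y₀ + c·z₀ - d| / √(a² + b² + c²)
  = |4·(-6) + 4·(-5) + 2·6 - 19| / √(4² + 4² + 2²)
  = |-24 - 20 + 12 - 19| / √(16 + 16 + 4)
  = |-51| / √36
  = 51 / 6
  ≈ 8.5

8.5


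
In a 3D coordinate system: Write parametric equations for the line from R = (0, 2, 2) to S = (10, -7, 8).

Direction vector d = S - R = (10 + 0, -7 - 2, 8 - 2) = (10, -9, 6)
Parametric form r = R + t·d:
x = 0 + 10t, y = 2 - 9t, z = 2 + 6t

x = 0 + 10t, y = 2 - 9t, z = 2 + 6t


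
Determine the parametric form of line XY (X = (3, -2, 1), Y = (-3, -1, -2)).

Direction vector d = Y - X = (-3 - 3, -1 + 2, -2 - 1) = (-6, 1, -3)
Parametric form r = X + t·d:
x = 3 - 6t, y = -2 + t, z = 1 - 3t

x = 3 - 6t, y = -2 + t, z = 1 - 3t


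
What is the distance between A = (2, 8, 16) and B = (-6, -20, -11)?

d = √[(x₂-x₁)² + (y₂-y₁)² + (z₂-z₁)²]
  = √[(-8)² + (-28)² + (-27)²]
  = √[64 + 784 + 729]
  = √1577
  ≈ 39.71

39.71


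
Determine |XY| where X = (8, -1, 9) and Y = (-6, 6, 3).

d = √[(x₂-x₁)² + (y₂-y₁)² + (z₂-z₁)²]
  = √[(-14)² + 7² + (-6)²]
  = √[196 + 49 + 36]
  = √281
  ≈ 16.76

16.76


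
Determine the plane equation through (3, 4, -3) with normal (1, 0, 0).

The plane through P with normal n = (a, b, c) satisfies n·(r - P) = 0,
i.e. ax + by + cz = a·x₀ + b·y₀ + c·z₀.
d = 1·3 + 0·4 + 0·(-3)
  = 3 + 0 + 0
  = 3
Equation: x = 3

x = 3


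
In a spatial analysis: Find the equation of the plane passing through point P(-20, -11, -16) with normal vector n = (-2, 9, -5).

The plane through P with normal n = (a, b, c) satisfies n·(r - P) = 0,
i.e. ax + by + cz = a·x₀ + b·y₀ + c·z₀.
d = (-2)·(-20) + 9·(-11) + (-5)·(-16)
  = 40 - 99 + 80
  = 21
Equation: -2x + 9y - 5z = 21

-2x + 9y - 5z = 21


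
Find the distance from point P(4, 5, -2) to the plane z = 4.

distance = |a·x₀ + b·y₀ + c·z₀ - d| / √(a² + b² + c²)
  = |0·4 + 0·5 + 1·(-2) - 4| / √(0² + 0² + 1²)
  = |0 + 0 - 2 - 4| / √(0 + 0 + 1)
  = |-6| / √1
  = 6 / 1
  ≈ 6

6
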